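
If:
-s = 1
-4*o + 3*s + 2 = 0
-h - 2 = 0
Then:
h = -2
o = -1/4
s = -1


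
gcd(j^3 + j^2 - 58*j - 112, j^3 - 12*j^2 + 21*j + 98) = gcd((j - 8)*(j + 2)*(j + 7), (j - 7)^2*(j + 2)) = j + 2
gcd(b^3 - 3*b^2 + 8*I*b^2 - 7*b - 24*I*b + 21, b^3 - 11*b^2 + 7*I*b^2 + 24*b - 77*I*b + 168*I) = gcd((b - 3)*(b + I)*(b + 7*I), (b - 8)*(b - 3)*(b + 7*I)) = b^2 + b*(-3 + 7*I) - 21*I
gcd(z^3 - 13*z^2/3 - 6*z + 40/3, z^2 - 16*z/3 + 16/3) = z - 4/3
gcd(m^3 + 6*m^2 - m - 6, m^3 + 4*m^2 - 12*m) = m + 6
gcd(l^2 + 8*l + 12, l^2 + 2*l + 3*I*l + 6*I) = l + 2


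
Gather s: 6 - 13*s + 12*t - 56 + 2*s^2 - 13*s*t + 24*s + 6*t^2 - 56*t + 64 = 2*s^2 + s*(11 - 13*t) + 6*t^2 - 44*t + 14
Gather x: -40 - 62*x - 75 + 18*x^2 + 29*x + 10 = 18*x^2 - 33*x - 105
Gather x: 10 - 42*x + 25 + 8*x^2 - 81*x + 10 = 8*x^2 - 123*x + 45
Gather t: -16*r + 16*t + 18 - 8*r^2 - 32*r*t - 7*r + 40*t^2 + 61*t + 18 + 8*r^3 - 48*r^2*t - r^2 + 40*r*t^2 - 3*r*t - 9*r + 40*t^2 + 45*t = 8*r^3 - 9*r^2 - 32*r + t^2*(40*r + 80) + t*(-48*r^2 - 35*r + 122) + 36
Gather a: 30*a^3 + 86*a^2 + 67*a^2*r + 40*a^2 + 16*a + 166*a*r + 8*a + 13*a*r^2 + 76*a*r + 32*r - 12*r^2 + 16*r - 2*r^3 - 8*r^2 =30*a^3 + a^2*(67*r + 126) + a*(13*r^2 + 242*r + 24) - 2*r^3 - 20*r^2 + 48*r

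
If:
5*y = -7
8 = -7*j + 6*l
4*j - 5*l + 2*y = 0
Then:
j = -284/55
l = -258/55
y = -7/5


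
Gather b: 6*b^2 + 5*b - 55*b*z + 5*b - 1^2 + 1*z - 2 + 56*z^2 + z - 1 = 6*b^2 + b*(10 - 55*z) + 56*z^2 + 2*z - 4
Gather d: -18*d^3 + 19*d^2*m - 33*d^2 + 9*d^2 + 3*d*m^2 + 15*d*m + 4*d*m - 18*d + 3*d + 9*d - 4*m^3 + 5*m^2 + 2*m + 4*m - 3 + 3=-18*d^3 + d^2*(19*m - 24) + d*(3*m^2 + 19*m - 6) - 4*m^3 + 5*m^2 + 6*m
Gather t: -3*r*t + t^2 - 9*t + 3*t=t^2 + t*(-3*r - 6)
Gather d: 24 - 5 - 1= 18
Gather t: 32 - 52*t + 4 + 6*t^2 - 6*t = 6*t^2 - 58*t + 36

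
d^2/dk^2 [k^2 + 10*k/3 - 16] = 2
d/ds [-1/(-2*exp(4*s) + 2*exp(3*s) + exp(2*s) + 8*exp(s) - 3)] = 2*(-4*exp(3*s) + 3*exp(2*s) + exp(s) + 4)*exp(s)/(-2*exp(4*s) + 2*exp(3*s) + exp(2*s) + 8*exp(s) - 3)^2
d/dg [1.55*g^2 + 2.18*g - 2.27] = 3.1*g + 2.18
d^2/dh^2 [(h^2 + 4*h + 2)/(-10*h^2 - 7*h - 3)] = 2*(-330*h^3 - 510*h^2 - 60*h + 37)/(1000*h^6 + 2100*h^5 + 2370*h^4 + 1603*h^3 + 711*h^2 + 189*h + 27)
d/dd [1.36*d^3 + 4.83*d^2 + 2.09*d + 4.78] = 4.08*d^2 + 9.66*d + 2.09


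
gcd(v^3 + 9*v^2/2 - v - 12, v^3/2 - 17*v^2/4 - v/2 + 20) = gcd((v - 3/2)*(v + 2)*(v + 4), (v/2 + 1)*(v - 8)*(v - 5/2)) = v + 2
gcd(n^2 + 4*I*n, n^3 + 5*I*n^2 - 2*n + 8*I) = n + 4*I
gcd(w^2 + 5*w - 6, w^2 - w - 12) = 1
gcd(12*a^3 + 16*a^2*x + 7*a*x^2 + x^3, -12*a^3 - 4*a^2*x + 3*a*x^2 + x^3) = 6*a^2 + 5*a*x + x^2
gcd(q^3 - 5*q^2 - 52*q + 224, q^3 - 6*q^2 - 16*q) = q - 8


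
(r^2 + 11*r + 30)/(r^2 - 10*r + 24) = (r^2 + 11*r + 30)/(r^2 - 10*r + 24)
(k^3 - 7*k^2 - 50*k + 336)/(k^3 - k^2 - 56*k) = (k - 6)/k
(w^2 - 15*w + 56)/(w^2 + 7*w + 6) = (w^2 - 15*w + 56)/(w^2 + 7*w + 6)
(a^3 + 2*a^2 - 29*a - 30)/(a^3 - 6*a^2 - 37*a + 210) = (a + 1)/(a - 7)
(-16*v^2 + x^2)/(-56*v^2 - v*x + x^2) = (16*v^2 - x^2)/(56*v^2 + v*x - x^2)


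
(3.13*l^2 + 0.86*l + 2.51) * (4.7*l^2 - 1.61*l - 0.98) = 14.711*l^4 - 0.9973*l^3 + 7.345*l^2 - 4.8839*l - 2.4598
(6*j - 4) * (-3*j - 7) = -18*j^2 - 30*j + 28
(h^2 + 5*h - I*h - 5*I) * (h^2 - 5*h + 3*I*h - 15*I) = h^4 + 2*I*h^3 - 22*h^2 - 50*I*h - 75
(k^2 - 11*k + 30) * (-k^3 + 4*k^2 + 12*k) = -k^5 + 15*k^4 - 62*k^3 - 12*k^2 + 360*k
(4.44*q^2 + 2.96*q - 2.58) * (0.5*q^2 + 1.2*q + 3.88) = 2.22*q^4 + 6.808*q^3 + 19.4892*q^2 + 8.3888*q - 10.0104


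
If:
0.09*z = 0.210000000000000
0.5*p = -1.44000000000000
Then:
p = -2.88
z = 2.33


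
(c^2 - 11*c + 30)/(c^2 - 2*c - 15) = (c - 6)/(c + 3)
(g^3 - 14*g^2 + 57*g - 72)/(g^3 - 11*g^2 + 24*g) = (g - 3)/g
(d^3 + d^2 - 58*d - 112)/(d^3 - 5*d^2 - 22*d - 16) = (d + 7)/(d + 1)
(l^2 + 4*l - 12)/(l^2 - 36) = (l - 2)/(l - 6)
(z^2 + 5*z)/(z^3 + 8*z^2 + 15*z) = 1/(z + 3)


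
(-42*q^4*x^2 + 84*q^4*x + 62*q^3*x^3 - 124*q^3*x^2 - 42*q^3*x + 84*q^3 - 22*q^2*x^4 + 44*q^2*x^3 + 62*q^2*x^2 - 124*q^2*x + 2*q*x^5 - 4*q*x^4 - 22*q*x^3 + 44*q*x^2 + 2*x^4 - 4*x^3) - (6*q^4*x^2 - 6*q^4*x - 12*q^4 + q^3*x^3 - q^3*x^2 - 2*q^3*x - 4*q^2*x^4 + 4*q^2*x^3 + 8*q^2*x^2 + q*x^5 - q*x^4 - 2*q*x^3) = -48*q^4*x^2 + 90*q^4*x + 12*q^4 + 61*q^3*x^3 - 123*q^3*x^2 - 40*q^3*x + 84*q^3 - 18*q^2*x^4 + 40*q^2*x^3 + 54*q^2*x^2 - 124*q^2*x + q*x^5 - 3*q*x^4 - 20*q*x^3 + 44*q*x^2 + 2*x^4 - 4*x^3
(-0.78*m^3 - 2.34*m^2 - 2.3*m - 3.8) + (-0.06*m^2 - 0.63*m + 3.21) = -0.78*m^3 - 2.4*m^2 - 2.93*m - 0.59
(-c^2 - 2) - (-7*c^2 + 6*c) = 6*c^2 - 6*c - 2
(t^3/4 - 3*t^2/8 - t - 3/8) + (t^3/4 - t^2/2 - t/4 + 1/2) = t^3/2 - 7*t^2/8 - 5*t/4 + 1/8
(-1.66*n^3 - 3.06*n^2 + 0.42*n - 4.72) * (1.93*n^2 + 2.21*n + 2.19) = -3.2038*n^5 - 9.5744*n^4 - 9.5874*n^3 - 14.8828*n^2 - 9.5114*n - 10.3368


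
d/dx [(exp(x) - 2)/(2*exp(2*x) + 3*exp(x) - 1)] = (-(exp(x) - 2)*(4*exp(x) + 3) + 2*exp(2*x) + 3*exp(x) - 1)*exp(x)/(2*exp(2*x) + 3*exp(x) - 1)^2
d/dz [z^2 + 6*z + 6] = 2*z + 6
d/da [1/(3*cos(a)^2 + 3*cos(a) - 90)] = (2*cos(a) + 1)*sin(a)/(3*(cos(a)^2 + cos(a) - 30)^2)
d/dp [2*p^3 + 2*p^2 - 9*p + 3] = 6*p^2 + 4*p - 9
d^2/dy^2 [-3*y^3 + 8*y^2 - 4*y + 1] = 16 - 18*y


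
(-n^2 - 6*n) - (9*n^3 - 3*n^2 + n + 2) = -9*n^3 + 2*n^2 - 7*n - 2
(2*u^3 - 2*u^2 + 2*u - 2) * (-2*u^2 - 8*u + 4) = -4*u^5 - 12*u^4 + 20*u^3 - 20*u^2 + 24*u - 8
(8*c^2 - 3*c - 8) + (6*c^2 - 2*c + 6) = 14*c^2 - 5*c - 2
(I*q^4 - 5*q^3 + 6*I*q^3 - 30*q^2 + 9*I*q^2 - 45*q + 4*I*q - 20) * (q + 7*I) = I*q^5 - 12*q^4 + 6*I*q^4 - 72*q^3 - 26*I*q^3 - 108*q^2 - 206*I*q^2 - 48*q - 315*I*q - 140*I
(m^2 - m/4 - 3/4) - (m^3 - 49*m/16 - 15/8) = -m^3 + m^2 + 45*m/16 + 9/8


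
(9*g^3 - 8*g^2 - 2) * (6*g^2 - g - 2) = 54*g^5 - 57*g^4 - 10*g^3 + 4*g^2 + 2*g + 4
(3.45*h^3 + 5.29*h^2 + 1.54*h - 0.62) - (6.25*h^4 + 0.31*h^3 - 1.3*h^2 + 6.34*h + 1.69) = -6.25*h^4 + 3.14*h^3 + 6.59*h^2 - 4.8*h - 2.31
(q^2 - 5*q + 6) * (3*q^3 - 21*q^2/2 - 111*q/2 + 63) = 3*q^5 - 51*q^4/2 + 15*q^3 + 555*q^2/2 - 648*q + 378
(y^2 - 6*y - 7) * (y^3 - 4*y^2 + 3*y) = y^5 - 10*y^4 + 20*y^3 + 10*y^2 - 21*y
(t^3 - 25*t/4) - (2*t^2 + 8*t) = t^3 - 2*t^2 - 57*t/4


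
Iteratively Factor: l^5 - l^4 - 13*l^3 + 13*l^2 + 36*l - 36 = (l - 1)*(l^4 - 13*l^2 + 36) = (l - 1)*(l + 2)*(l^3 - 2*l^2 - 9*l + 18) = (l - 3)*(l - 1)*(l + 2)*(l^2 + l - 6) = (l - 3)*(l - 1)*(l + 2)*(l + 3)*(l - 2)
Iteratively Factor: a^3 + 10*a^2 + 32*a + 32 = (a + 2)*(a^2 + 8*a + 16) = (a + 2)*(a + 4)*(a + 4)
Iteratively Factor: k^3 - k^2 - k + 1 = (k + 1)*(k^2 - 2*k + 1) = (k - 1)*(k + 1)*(k - 1)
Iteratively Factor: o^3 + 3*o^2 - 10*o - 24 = (o + 2)*(o^2 + o - 12) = (o + 2)*(o + 4)*(o - 3)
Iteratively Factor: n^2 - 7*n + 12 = (n - 4)*(n - 3)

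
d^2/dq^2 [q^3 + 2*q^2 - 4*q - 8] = 6*q + 4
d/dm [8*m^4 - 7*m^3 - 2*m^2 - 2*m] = 32*m^3 - 21*m^2 - 4*m - 2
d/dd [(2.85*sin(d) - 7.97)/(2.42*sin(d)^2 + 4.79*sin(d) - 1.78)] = (-6.897*sin(d)^2 + 38.5748*sin(d) + 33.1033)*cos(d)/(5.8564*sin(d)^4 + 23.1836*sin(d)^3 + 14.3289*sin(d)^2 - 17.0524*sin(d) + 3.1684)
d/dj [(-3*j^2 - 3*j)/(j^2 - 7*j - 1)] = 3*(8*j^2 + 2*j + 1)/(j^4 - 14*j^3 + 47*j^2 + 14*j + 1)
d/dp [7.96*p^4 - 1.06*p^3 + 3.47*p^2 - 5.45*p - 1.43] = 31.84*p^3 - 3.18*p^2 + 6.94*p - 5.45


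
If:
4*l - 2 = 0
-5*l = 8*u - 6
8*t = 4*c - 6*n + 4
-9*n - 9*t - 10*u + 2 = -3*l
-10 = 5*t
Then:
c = -103/48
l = 1/2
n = 137/72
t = -2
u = 7/16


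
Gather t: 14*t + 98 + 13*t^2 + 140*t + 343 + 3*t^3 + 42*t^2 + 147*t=3*t^3 + 55*t^2 + 301*t + 441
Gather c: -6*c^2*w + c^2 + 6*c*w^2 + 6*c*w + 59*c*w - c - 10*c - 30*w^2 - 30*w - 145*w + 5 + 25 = c^2*(1 - 6*w) + c*(6*w^2 + 65*w - 11) - 30*w^2 - 175*w + 30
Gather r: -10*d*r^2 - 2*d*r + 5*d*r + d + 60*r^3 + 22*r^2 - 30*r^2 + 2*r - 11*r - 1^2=d + 60*r^3 + r^2*(-10*d - 8) + r*(3*d - 9) - 1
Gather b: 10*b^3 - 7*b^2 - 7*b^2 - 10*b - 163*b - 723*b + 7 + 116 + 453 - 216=10*b^3 - 14*b^2 - 896*b + 360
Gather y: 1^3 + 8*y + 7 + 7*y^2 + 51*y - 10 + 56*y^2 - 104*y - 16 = 63*y^2 - 45*y - 18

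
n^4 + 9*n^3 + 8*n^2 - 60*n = n*(n - 2)*(n + 5)*(n + 6)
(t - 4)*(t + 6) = t^2 + 2*t - 24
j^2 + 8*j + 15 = (j + 3)*(j + 5)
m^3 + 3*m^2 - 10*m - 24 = (m - 3)*(m + 2)*(m + 4)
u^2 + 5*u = u*(u + 5)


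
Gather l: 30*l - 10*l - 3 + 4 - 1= 20*l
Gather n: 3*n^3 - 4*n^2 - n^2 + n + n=3*n^3 - 5*n^2 + 2*n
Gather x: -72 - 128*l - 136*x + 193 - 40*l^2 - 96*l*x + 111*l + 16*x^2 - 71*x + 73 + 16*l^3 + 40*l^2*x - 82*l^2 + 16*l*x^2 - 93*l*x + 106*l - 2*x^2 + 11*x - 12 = 16*l^3 - 122*l^2 + 89*l + x^2*(16*l + 14) + x*(40*l^2 - 189*l - 196) + 182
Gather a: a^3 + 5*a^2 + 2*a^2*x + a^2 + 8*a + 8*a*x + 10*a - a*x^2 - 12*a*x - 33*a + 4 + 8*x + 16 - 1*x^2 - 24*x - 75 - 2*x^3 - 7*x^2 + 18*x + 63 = a^3 + a^2*(2*x + 6) + a*(-x^2 - 4*x - 15) - 2*x^3 - 8*x^2 + 2*x + 8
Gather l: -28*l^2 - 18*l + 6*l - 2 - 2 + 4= -28*l^2 - 12*l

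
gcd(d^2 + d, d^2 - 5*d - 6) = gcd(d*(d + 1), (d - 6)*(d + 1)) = d + 1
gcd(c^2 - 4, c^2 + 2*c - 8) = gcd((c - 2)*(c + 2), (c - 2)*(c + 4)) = c - 2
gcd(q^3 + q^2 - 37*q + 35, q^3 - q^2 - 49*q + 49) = q^2 + 6*q - 7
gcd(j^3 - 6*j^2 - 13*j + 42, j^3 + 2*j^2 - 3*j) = j + 3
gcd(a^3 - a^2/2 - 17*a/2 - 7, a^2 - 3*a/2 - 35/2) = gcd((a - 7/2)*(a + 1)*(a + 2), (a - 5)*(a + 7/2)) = 1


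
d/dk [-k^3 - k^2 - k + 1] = -3*k^2 - 2*k - 1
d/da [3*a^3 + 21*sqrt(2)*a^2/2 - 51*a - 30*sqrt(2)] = 9*a^2 + 21*sqrt(2)*a - 51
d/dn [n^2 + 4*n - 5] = 2*n + 4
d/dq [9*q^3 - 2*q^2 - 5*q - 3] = 27*q^2 - 4*q - 5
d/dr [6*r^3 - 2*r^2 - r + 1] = 18*r^2 - 4*r - 1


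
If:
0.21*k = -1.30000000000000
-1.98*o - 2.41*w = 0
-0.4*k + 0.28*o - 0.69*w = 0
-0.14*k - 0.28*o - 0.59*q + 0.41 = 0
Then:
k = -6.19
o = -2.92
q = 3.55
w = 2.40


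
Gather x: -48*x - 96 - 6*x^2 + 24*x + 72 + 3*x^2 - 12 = -3*x^2 - 24*x - 36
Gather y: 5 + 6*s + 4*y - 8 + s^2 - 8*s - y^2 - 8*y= s^2 - 2*s - y^2 - 4*y - 3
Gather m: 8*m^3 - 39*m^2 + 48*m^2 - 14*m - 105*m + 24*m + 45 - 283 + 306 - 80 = 8*m^3 + 9*m^2 - 95*m - 12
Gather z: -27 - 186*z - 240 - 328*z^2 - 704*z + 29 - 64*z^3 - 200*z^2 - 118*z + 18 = -64*z^3 - 528*z^2 - 1008*z - 220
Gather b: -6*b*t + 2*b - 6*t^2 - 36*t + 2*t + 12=b*(2 - 6*t) - 6*t^2 - 34*t + 12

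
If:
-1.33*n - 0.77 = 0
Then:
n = -0.58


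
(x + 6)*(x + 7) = x^2 + 13*x + 42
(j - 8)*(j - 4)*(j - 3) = j^3 - 15*j^2 + 68*j - 96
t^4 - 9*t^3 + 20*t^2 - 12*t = t*(t - 6)*(t - 2)*(t - 1)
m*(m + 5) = m^2 + 5*m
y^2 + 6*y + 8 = (y + 2)*(y + 4)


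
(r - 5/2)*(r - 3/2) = r^2 - 4*r + 15/4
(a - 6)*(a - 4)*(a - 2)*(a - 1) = a^4 - 13*a^3 + 56*a^2 - 92*a + 48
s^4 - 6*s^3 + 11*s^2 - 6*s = s*(s - 3)*(s - 2)*(s - 1)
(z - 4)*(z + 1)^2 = z^3 - 2*z^2 - 7*z - 4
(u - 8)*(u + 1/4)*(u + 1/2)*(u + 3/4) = u^4 - 13*u^3/2 - 181*u^2/16 - 173*u/32 - 3/4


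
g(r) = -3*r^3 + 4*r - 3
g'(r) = 4 - 9*r^2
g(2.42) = -35.84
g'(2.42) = -48.71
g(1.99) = -18.68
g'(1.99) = -31.64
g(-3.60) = 122.57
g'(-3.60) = -112.64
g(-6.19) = 683.77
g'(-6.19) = -340.84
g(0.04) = -2.84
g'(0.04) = 3.99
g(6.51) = -804.64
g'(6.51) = -377.42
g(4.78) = -311.53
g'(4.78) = -201.64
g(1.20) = -3.38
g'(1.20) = -8.96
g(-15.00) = 10062.00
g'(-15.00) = -2021.00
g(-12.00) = 5133.00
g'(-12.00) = -1292.00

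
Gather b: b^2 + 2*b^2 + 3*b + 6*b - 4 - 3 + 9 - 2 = 3*b^2 + 9*b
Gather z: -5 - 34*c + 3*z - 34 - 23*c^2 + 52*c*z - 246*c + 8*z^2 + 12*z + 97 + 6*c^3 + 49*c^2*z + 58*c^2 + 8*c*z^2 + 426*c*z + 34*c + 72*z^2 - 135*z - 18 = 6*c^3 + 35*c^2 - 246*c + z^2*(8*c + 80) + z*(49*c^2 + 478*c - 120) + 40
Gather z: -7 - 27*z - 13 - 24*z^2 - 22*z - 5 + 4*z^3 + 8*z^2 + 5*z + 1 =4*z^3 - 16*z^2 - 44*z - 24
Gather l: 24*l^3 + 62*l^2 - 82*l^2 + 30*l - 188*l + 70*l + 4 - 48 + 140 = 24*l^3 - 20*l^2 - 88*l + 96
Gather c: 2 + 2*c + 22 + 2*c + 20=4*c + 44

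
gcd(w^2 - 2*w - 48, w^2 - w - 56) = w - 8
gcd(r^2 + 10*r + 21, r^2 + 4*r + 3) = r + 3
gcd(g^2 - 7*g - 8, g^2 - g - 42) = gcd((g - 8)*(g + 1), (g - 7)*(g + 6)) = 1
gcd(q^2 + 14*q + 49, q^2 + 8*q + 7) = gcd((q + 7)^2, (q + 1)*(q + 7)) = q + 7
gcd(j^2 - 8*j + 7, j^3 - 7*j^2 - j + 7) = j^2 - 8*j + 7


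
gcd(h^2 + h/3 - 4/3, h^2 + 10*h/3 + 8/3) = h + 4/3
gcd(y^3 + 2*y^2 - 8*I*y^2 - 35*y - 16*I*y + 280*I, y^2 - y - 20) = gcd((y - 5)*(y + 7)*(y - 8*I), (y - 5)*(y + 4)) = y - 5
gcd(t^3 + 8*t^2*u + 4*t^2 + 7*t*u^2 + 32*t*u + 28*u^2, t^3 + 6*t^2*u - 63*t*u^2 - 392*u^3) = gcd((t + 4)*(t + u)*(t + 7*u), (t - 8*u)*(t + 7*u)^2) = t + 7*u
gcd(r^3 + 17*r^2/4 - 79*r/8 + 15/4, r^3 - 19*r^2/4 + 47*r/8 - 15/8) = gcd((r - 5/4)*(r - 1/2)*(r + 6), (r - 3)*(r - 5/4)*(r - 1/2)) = r^2 - 7*r/4 + 5/8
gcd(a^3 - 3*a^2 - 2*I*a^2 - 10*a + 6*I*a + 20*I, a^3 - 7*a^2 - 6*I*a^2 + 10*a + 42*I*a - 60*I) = a - 5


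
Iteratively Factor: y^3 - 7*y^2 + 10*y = (y - 2)*(y^2 - 5*y) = y*(y - 2)*(y - 5)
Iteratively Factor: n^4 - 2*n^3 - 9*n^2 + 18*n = (n + 3)*(n^3 - 5*n^2 + 6*n) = n*(n + 3)*(n^2 - 5*n + 6) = n*(n - 2)*(n + 3)*(n - 3)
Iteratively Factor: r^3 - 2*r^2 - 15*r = (r - 5)*(r^2 + 3*r) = (r - 5)*(r + 3)*(r)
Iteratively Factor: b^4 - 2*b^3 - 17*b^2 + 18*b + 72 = (b + 3)*(b^3 - 5*b^2 - 2*b + 24) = (b + 2)*(b + 3)*(b^2 - 7*b + 12) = (b - 4)*(b + 2)*(b + 3)*(b - 3)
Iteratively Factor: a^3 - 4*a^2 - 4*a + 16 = (a - 4)*(a^2 - 4) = (a - 4)*(a - 2)*(a + 2)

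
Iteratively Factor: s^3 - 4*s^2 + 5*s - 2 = (s - 2)*(s^2 - 2*s + 1) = (s - 2)*(s - 1)*(s - 1)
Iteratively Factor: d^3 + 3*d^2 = (d + 3)*(d^2) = d*(d + 3)*(d)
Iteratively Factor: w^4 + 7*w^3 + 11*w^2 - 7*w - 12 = (w + 1)*(w^3 + 6*w^2 + 5*w - 12) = (w + 1)*(w + 4)*(w^2 + 2*w - 3) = (w + 1)*(w + 3)*(w + 4)*(w - 1)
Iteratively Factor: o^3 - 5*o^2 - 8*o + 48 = (o - 4)*(o^2 - o - 12) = (o - 4)*(o + 3)*(o - 4)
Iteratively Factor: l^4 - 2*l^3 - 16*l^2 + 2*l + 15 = (l - 5)*(l^3 + 3*l^2 - l - 3) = (l - 5)*(l + 1)*(l^2 + 2*l - 3) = (l - 5)*(l - 1)*(l + 1)*(l + 3)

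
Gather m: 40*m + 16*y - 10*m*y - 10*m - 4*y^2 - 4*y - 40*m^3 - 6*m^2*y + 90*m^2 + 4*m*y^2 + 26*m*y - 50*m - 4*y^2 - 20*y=-40*m^3 + m^2*(90 - 6*y) + m*(4*y^2 + 16*y - 20) - 8*y^2 - 8*y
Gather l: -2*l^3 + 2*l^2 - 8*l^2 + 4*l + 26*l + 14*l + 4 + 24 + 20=-2*l^3 - 6*l^2 + 44*l + 48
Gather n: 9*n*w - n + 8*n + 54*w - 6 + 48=n*(9*w + 7) + 54*w + 42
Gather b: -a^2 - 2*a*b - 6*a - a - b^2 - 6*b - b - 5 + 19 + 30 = -a^2 - 7*a - b^2 + b*(-2*a - 7) + 44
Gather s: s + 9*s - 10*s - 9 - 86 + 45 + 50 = 0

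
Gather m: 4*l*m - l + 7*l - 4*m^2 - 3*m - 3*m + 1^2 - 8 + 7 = 6*l - 4*m^2 + m*(4*l - 6)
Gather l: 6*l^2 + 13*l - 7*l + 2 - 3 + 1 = 6*l^2 + 6*l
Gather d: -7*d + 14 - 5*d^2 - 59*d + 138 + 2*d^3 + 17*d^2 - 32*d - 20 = 2*d^3 + 12*d^2 - 98*d + 132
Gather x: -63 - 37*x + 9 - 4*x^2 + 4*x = -4*x^2 - 33*x - 54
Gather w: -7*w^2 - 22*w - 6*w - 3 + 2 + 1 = -7*w^2 - 28*w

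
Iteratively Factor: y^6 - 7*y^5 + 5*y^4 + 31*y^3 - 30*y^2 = (y - 5)*(y^5 - 2*y^4 - 5*y^3 + 6*y^2) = (y - 5)*(y - 1)*(y^4 - y^3 - 6*y^2) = y*(y - 5)*(y - 1)*(y^3 - y^2 - 6*y) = y^2*(y - 5)*(y - 1)*(y^2 - y - 6) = y^2*(y - 5)*(y - 1)*(y + 2)*(y - 3)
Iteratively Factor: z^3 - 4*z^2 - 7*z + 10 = (z - 1)*(z^2 - 3*z - 10) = (z - 5)*(z - 1)*(z + 2)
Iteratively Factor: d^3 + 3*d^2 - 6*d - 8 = (d - 2)*(d^2 + 5*d + 4) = (d - 2)*(d + 1)*(d + 4)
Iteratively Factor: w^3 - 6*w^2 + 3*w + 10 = (w - 2)*(w^2 - 4*w - 5) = (w - 5)*(w - 2)*(w + 1)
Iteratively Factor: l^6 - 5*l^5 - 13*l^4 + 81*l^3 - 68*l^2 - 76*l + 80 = (l + 1)*(l^5 - 6*l^4 - 7*l^3 + 88*l^2 - 156*l + 80) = (l - 5)*(l + 1)*(l^4 - l^3 - 12*l^2 + 28*l - 16) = (l - 5)*(l + 1)*(l + 4)*(l^3 - 5*l^2 + 8*l - 4) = (l - 5)*(l - 2)*(l + 1)*(l + 4)*(l^2 - 3*l + 2) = (l - 5)*(l - 2)^2*(l + 1)*(l + 4)*(l - 1)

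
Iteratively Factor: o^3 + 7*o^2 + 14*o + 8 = (o + 2)*(o^2 + 5*o + 4) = (o + 1)*(o + 2)*(o + 4)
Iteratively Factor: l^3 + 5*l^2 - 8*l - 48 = (l + 4)*(l^2 + l - 12) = (l - 3)*(l + 4)*(l + 4)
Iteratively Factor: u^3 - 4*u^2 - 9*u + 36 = (u + 3)*(u^2 - 7*u + 12) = (u - 4)*(u + 3)*(u - 3)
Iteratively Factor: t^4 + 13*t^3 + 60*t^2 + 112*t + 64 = (t + 4)*(t^3 + 9*t^2 + 24*t + 16) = (t + 1)*(t + 4)*(t^2 + 8*t + 16) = (t + 1)*(t + 4)^2*(t + 4)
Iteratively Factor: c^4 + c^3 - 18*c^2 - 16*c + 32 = (c + 4)*(c^3 - 3*c^2 - 6*c + 8) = (c - 4)*(c + 4)*(c^2 + c - 2) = (c - 4)*(c - 1)*(c + 4)*(c + 2)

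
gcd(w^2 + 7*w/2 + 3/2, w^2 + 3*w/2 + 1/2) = w + 1/2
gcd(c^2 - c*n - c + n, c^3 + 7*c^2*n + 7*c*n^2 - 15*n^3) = c - n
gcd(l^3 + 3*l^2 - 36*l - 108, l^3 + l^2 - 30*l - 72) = l^2 - 3*l - 18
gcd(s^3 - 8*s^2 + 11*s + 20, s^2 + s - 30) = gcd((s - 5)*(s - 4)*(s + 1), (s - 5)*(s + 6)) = s - 5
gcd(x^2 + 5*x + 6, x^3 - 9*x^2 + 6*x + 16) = 1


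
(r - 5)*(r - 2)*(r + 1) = r^3 - 6*r^2 + 3*r + 10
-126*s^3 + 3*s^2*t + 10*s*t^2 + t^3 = (-3*s + t)*(6*s + t)*(7*s + t)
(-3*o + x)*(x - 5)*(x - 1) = -3*o*x^2 + 18*o*x - 15*o + x^3 - 6*x^2 + 5*x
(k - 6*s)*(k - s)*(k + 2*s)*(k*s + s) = k^4*s - 5*k^3*s^2 + k^3*s - 8*k^2*s^3 - 5*k^2*s^2 + 12*k*s^4 - 8*k*s^3 + 12*s^4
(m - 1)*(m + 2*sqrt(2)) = m^2 - m + 2*sqrt(2)*m - 2*sqrt(2)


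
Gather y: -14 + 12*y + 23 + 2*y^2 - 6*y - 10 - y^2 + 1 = y^2 + 6*y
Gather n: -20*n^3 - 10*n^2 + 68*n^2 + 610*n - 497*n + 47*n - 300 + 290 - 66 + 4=-20*n^3 + 58*n^2 + 160*n - 72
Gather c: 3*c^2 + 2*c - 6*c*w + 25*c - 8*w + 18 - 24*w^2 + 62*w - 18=3*c^2 + c*(27 - 6*w) - 24*w^2 + 54*w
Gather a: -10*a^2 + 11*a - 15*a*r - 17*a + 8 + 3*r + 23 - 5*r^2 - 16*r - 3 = -10*a^2 + a*(-15*r - 6) - 5*r^2 - 13*r + 28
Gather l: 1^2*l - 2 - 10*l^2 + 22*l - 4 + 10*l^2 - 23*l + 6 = 0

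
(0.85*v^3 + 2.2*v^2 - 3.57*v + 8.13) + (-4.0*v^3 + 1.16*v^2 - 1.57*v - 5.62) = -3.15*v^3 + 3.36*v^2 - 5.14*v + 2.51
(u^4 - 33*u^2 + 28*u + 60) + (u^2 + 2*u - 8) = u^4 - 32*u^2 + 30*u + 52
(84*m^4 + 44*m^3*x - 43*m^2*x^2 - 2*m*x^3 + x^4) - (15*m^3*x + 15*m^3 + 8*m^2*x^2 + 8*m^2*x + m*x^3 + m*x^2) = 84*m^4 + 29*m^3*x - 15*m^3 - 51*m^2*x^2 - 8*m^2*x - 3*m*x^3 - m*x^2 + x^4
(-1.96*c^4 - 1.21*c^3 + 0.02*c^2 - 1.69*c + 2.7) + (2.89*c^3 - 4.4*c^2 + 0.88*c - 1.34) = -1.96*c^4 + 1.68*c^3 - 4.38*c^2 - 0.81*c + 1.36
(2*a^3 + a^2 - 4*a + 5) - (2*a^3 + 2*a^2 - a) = -a^2 - 3*a + 5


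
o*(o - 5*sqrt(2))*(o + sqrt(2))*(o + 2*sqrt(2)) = o^4 - 2*sqrt(2)*o^3 - 26*o^2 - 20*sqrt(2)*o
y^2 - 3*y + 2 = (y - 2)*(y - 1)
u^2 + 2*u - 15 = (u - 3)*(u + 5)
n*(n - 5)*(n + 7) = n^3 + 2*n^2 - 35*n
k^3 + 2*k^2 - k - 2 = (k - 1)*(k + 1)*(k + 2)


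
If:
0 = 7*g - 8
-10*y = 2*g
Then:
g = 8/7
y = -8/35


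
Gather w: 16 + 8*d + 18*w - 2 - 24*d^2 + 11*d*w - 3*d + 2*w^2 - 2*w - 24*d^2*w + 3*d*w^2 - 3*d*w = -24*d^2 + 5*d + w^2*(3*d + 2) + w*(-24*d^2 + 8*d + 16) + 14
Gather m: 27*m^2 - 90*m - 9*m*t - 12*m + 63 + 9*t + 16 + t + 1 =27*m^2 + m*(-9*t - 102) + 10*t + 80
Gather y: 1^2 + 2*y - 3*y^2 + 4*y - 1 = -3*y^2 + 6*y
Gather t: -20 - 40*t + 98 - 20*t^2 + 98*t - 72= -20*t^2 + 58*t + 6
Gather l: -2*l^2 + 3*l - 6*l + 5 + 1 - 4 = -2*l^2 - 3*l + 2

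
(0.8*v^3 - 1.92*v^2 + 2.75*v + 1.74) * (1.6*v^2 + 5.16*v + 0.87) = 1.28*v^5 + 1.056*v^4 - 4.8112*v^3 + 15.3036*v^2 + 11.3709*v + 1.5138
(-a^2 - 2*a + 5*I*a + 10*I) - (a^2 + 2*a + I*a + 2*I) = -2*a^2 - 4*a + 4*I*a + 8*I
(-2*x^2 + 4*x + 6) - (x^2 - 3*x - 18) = -3*x^2 + 7*x + 24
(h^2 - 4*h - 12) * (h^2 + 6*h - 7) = h^4 + 2*h^3 - 43*h^2 - 44*h + 84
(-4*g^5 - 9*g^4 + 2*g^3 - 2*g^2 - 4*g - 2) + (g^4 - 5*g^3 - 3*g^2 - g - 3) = -4*g^5 - 8*g^4 - 3*g^3 - 5*g^2 - 5*g - 5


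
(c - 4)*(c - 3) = c^2 - 7*c + 12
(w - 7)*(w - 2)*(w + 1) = w^3 - 8*w^2 + 5*w + 14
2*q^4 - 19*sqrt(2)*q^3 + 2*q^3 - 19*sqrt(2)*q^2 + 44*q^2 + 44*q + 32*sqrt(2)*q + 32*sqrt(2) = (q - 8*sqrt(2))*(q - 2*sqrt(2))*(sqrt(2)*q + 1)*(sqrt(2)*q + sqrt(2))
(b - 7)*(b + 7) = b^2 - 49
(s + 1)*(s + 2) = s^2 + 3*s + 2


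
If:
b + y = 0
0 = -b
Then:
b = 0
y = 0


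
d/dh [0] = 0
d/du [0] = 0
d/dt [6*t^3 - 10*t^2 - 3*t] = 18*t^2 - 20*t - 3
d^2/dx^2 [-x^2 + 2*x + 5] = -2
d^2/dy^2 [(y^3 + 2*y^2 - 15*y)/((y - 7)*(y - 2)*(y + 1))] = 4*(5*y^6 - 30*y^5 + 123*y^4 - 432*y^3 + 1071*y^2 - 2226*y + 721)/(y^9 - 24*y^8 + 207*y^7 - 710*y^6 + 363*y^5 + 2508*y^4 - 2647*y^3 - 3654*y^2 + 2940*y + 2744)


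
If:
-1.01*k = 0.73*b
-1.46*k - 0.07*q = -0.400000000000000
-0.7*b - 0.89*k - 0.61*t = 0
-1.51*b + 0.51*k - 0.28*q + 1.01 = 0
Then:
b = -0.10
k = 0.07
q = 4.26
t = 0.01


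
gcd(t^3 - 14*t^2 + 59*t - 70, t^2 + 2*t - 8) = t - 2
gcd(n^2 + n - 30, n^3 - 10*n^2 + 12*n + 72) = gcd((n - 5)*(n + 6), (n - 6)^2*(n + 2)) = 1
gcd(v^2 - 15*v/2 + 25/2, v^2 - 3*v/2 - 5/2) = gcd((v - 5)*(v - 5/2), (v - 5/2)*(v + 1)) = v - 5/2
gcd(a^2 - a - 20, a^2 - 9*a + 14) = 1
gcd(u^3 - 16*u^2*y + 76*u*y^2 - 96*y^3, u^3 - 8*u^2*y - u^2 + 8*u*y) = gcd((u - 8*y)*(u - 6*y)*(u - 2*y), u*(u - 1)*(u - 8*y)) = -u + 8*y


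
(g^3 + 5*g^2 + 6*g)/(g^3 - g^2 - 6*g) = (g + 3)/(g - 3)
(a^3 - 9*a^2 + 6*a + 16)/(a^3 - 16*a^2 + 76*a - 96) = (a + 1)/(a - 6)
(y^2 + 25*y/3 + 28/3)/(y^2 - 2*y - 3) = (3*y^2 + 25*y + 28)/(3*(y^2 - 2*y - 3))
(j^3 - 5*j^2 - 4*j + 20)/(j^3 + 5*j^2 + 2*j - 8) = (j^2 - 7*j + 10)/(j^2 + 3*j - 4)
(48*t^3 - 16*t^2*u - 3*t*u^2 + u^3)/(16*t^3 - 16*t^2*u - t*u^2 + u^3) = (3*t - u)/(t - u)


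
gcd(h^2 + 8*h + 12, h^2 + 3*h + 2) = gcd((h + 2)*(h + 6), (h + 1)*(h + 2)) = h + 2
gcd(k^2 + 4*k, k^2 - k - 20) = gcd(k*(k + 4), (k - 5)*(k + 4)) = k + 4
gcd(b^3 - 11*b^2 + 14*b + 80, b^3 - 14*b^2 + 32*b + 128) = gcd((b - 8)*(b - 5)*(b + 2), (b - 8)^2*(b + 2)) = b^2 - 6*b - 16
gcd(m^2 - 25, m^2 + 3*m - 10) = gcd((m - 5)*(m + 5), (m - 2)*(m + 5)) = m + 5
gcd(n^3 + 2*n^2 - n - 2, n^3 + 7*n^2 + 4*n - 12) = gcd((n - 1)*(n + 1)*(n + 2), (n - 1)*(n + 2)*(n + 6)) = n^2 + n - 2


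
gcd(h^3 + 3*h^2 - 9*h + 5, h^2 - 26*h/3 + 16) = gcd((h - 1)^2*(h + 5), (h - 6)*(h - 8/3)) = 1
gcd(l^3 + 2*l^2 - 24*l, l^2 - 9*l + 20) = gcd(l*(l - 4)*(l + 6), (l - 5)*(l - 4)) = l - 4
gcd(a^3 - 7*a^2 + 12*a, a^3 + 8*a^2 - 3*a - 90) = a - 3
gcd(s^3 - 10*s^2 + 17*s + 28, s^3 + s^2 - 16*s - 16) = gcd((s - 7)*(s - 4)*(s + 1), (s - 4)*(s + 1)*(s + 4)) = s^2 - 3*s - 4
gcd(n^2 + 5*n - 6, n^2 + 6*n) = n + 6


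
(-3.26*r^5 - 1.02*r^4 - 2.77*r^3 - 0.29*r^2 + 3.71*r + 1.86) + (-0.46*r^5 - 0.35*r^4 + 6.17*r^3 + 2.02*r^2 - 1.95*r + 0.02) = -3.72*r^5 - 1.37*r^4 + 3.4*r^3 + 1.73*r^2 + 1.76*r + 1.88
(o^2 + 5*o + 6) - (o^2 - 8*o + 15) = 13*o - 9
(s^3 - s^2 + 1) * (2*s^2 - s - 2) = 2*s^5 - 3*s^4 - s^3 + 4*s^2 - s - 2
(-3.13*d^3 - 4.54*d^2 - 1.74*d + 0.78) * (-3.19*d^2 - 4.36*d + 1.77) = 9.9847*d^5 + 28.1294*d^4 + 19.8049*d^3 - 2.9376*d^2 - 6.4806*d + 1.3806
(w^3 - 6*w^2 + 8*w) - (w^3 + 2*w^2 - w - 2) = -8*w^2 + 9*w + 2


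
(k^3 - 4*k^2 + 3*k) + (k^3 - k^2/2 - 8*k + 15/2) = 2*k^3 - 9*k^2/2 - 5*k + 15/2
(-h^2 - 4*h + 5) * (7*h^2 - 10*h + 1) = -7*h^4 - 18*h^3 + 74*h^2 - 54*h + 5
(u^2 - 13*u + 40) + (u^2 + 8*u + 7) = 2*u^2 - 5*u + 47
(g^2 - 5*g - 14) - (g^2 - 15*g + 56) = 10*g - 70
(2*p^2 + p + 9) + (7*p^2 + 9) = 9*p^2 + p + 18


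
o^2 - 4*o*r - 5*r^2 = (o - 5*r)*(o + r)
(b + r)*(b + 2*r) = b^2 + 3*b*r + 2*r^2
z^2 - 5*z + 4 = (z - 4)*(z - 1)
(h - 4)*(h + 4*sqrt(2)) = h^2 - 4*h + 4*sqrt(2)*h - 16*sqrt(2)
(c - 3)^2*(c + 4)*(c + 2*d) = c^4 + 2*c^3*d - 2*c^3 - 4*c^2*d - 15*c^2 - 30*c*d + 36*c + 72*d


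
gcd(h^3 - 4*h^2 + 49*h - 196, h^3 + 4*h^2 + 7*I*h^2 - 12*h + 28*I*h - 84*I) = h + 7*I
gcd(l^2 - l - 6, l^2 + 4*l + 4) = l + 2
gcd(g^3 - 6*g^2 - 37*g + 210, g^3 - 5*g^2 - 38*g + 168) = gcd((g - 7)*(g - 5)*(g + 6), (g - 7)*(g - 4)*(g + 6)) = g^2 - g - 42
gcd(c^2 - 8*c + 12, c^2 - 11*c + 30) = c - 6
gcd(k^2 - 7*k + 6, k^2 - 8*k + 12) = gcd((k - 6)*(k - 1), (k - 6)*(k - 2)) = k - 6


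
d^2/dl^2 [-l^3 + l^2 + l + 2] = 2 - 6*l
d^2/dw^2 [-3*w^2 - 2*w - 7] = -6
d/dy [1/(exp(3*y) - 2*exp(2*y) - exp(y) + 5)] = (-3*exp(2*y) + 4*exp(y) + 1)*exp(y)/(exp(3*y) - 2*exp(2*y) - exp(y) + 5)^2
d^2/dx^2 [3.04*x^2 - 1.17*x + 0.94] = 6.08000000000000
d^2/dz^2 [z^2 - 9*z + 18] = 2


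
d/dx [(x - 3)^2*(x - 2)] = (x - 3)*(3*x - 7)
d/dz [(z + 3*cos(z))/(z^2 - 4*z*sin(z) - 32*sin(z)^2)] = (2*(z + 3*cos(z))*(2*z*cos(z) - z + 2*sin(z) + 16*sin(2*z)) + (3*sin(z) - 1)*(-z^2 + 4*z*sin(z) + 32*sin(z)^2))/((z - 8*sin(z))^2*(z + 4*sin(z))^2)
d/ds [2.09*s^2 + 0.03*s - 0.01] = 4.18*s + 0.03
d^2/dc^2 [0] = 0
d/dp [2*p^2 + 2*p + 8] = 4*p + 2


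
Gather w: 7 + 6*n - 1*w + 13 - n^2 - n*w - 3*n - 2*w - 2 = -n^2 + 3*n + w*(-n - 3) + 18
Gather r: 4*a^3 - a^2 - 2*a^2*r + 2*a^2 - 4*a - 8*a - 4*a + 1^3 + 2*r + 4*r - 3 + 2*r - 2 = 4*a^3 + a^2 - 16*a + r*(8 - 2*a^2) - 4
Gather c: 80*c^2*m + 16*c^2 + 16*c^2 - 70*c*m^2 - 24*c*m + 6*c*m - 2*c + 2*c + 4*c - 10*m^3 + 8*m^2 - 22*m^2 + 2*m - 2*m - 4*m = c^2*(80*m + 32) + c*(-70*m^2 - 18*m + 4) - 10*m^3 - 14*m^2 - 4*m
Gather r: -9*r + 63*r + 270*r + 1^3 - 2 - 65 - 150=324*r - 216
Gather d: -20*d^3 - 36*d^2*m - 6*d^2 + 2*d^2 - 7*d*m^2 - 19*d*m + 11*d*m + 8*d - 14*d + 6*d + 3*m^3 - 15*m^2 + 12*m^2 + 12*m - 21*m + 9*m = -20*d^3 + d^2*(-36*m - 4) + d*(-7*m^2 - 8*m) + 3*m^3 - 3*m^2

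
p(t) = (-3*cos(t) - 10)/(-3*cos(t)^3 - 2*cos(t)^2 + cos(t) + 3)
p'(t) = (-3*cos(t) - 10)*(-9*sin(t)*cos(t)^2 - 4*sin(t)*cos(t) + sin(t))/(-3*cos(t)^3 - 2*cos(t)^2 + cos(t) + 3)^2 + 3*sin(t)/(-3*cos(t)^3 - 2*cos(t)^2 + cos(t) + 3)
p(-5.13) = -3.90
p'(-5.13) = 3.56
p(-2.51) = -3.07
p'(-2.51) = -1.92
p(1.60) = -3.34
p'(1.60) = -0.24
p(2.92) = -2.43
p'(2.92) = 0.90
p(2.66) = -2.79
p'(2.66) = 1.77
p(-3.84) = -3.20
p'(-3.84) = 1.84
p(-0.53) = -28.16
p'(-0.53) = -294.83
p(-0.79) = -7.27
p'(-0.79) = -20.70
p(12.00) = -20.31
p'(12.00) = -157.78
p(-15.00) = -3.22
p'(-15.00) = -1.82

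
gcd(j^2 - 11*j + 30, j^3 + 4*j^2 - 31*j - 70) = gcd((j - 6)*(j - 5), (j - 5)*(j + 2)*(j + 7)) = j - 5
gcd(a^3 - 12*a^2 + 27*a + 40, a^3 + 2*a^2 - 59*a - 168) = a - 8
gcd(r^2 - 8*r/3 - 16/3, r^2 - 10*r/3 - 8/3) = r - 4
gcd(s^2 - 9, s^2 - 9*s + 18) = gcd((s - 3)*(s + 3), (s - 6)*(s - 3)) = s - 3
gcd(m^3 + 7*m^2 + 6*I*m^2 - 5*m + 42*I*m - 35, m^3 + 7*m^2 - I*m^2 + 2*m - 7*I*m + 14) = m^2 + m*(7 + I) + 7*I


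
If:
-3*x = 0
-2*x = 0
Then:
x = 0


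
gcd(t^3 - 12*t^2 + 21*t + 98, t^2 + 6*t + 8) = t + 2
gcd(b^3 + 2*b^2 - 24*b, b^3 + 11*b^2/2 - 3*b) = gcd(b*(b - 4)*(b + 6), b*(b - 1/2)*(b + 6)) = b^2 + 6*b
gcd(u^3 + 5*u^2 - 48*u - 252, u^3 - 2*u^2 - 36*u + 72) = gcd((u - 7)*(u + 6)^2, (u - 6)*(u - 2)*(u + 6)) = u + 6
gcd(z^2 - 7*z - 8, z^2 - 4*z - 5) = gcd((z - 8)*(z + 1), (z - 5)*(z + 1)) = z + 1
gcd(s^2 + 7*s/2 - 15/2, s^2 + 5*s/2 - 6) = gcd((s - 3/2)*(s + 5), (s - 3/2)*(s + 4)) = s - 3/2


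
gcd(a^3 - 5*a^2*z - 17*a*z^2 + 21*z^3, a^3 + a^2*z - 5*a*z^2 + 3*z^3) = -a^2 - 2*a*z + 3*z^2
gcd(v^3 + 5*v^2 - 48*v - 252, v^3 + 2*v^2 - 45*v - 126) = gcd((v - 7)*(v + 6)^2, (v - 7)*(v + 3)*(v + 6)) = v^2 - v - 42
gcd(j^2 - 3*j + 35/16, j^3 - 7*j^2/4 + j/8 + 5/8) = j - 5/4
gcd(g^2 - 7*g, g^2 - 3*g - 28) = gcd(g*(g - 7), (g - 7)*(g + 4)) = g - 7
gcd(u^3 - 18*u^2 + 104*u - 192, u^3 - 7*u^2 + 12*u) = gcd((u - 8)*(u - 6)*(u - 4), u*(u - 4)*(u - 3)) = u - 4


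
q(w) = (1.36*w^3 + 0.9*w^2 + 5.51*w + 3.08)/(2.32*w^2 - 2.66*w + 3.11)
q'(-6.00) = 0.54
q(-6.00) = -2.84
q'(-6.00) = 0.54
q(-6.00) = -2.84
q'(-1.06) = 0.61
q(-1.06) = -0.39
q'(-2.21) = 0.45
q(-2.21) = -0.95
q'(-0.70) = 0.90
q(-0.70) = -0.13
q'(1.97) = -0.20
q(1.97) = 4.05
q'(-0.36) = 1.49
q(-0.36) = 0.26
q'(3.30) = 0.22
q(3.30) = 4.08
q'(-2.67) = 0.46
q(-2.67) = -1.16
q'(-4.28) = 0.51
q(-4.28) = -1.94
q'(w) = (2.66 - 4.64*w)*(1.36*w^3 + 0.9*w^2 + 5.51*w + 3.08)/(2.32*w^2 - 2.66*w + 3.11)^2 + (4.08*w^2 + 1.8*w + 5.51)/(2.32*w^2 - 2.66*w + 3.11)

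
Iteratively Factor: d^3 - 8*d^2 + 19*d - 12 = (d - 1)*(d^2 - 7*d + 12) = (d - 4)*(d - 1)*(d - 3)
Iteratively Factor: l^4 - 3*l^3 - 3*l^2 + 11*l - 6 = (l + 2)*(l^3 - 5*l^2 + 7*l - 3) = (l - 1)*(l + 2)*(l^2 - 4*l + 3) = (l - 3)*(l - 1)*(l + 2)*(l - 1)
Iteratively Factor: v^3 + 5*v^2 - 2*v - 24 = (v - 2)*(v^2 + 7*v + 12) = (v - 2)*(v + 4)*(v + 3)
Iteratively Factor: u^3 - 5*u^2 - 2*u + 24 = (u + 2)*(u^2 - 7*u + 12) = (u - 4)*(u + 2)*(u - 3)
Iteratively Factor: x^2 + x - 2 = (x + 2)*(x - 1)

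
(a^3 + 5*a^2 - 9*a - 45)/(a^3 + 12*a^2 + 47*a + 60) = (a - 3)/(a + 4)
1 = 1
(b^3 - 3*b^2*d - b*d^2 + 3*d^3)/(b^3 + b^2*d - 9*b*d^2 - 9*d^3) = (b - d)/(b + 3*d)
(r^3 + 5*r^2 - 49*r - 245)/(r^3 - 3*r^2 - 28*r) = (r^2 + 12*r + 35)/(r*(r + 4))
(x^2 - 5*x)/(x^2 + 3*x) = (x - 5)/(x + 3)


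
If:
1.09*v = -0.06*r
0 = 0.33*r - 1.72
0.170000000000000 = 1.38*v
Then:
No Solution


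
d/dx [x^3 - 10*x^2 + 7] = x*(3*x - 20)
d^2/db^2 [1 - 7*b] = 0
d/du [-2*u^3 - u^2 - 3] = 2*u*(-3*u - 1)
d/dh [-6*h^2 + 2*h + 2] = 2 - 12*h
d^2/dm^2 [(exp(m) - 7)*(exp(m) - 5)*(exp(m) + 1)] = (9*exp(2*m) - 44*exp(m) + 23)*exp(m)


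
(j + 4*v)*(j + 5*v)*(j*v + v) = j^3*v + 9*j^2*v^2 + j^2*v + 20*j*v^3 + 9*j*v^2 + 20*v^3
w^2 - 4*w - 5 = (w - 5)*(w + 1)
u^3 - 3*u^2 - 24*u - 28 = (u - 7)*(u + 2)^2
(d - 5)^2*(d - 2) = d^3 - 12*d^2 + 45*d - 50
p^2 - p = p*(p - 1)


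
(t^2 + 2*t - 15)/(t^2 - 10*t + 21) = (t + 5)/(t - 7)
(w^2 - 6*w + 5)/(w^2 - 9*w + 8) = (w - 5)/(w - 8)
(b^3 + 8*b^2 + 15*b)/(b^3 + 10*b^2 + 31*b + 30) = b/(b + 2)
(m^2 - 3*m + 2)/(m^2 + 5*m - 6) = (m - 2)/(m + 6)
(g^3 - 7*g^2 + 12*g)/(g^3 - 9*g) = (g - 4)/(g + 3)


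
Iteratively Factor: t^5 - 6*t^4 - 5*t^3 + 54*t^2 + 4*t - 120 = (t + 2)*(t^4 - 8*t^3 + 11*t^2 + 32*t - 60) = (t - 3)*(t + 2)*(t^3 - 5*t^2 - 4*t + 20) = (t - 3)*(t - 2)*(t + 2)*(t^2 - 3*t - 10) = (t - 5)*(t - 3)*(t - 2)*(t + 2)*(t + 2)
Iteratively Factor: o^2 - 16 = (o - 4)*(o + 4)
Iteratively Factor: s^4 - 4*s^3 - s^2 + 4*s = (s - 1)*(s^3 - 3*s^2 - 4*s) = s*(s - 1)*(s^2 - 3*s - 4) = s*(s - 1)*(s + 1)*(s - 4)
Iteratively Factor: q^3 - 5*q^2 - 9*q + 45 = (q + 3)*(q^2 - 8*q + 15) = (q - 3)*(q + 3)*(q - 5)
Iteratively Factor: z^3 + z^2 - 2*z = (z)*(z^2 + z - 2) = z*(z - 1)*(z + 2)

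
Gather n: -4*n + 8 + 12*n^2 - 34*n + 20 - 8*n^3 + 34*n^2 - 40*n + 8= -8*n^3 + 46*n^2 - 78*n + 36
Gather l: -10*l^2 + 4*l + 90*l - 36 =-10*l^2 + 94*l - 36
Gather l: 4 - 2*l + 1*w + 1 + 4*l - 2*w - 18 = 2*l - w - 13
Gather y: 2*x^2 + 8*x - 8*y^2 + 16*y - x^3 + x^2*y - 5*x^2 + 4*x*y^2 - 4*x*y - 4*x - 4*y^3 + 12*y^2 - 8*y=-x^3 - 3*x^2 + 4*x - 4*y^3 + y^2*(4*x + 4) + y*(x^2 - 4*x + 8)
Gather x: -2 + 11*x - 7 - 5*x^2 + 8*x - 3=-5*x^2 + 19*x - 12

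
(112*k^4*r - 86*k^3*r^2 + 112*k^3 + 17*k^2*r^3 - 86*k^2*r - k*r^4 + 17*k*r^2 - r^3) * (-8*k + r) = -896*k^5*r + 800*k^4*r^2 - 896*k^4 - 222*k^3*r^3 + 800*k^3*r + 25*k^2*r^4 - 222*k^2*r^2 - k*r^5 + 25*k*r^3 - r^4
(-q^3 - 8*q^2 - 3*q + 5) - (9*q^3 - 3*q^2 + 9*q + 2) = -10*q^3 - 5*q^2 - 12*q + 3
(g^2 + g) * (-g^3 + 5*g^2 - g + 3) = -g^5 + 4*g^4 + 4*g^3 + 2*g^2 + 3*g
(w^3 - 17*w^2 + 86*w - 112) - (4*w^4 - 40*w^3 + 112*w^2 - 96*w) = -4*w^4 + 41*w^3 - 129*w^2 + 182*w - 112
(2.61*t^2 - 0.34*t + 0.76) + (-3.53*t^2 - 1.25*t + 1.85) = -0.92*t^2 - 1.59*t + 2.61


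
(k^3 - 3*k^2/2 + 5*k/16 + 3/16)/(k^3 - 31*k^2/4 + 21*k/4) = (4*k^2 - 3*k - 1)/(4*k*(k - 7))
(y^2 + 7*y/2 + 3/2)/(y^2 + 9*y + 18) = (y + 1/2)/(y + 6)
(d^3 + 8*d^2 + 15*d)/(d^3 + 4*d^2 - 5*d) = (d + 3)/(d - 1)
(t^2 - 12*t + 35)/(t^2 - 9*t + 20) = (t - 7)/(t - 4)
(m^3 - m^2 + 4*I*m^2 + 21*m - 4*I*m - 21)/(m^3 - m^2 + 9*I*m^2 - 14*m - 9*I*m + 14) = (m - 3*I)/(m + 2*I)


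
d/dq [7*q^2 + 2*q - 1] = 14*q + 2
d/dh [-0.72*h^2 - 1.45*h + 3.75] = -1.44*h - 1.45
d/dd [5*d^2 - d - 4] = 10*d - 1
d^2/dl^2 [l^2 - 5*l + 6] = 2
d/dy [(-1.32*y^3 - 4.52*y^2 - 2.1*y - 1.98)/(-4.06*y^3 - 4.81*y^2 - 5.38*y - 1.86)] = (-3.5527136788005e-15*y^5 - 12.002*y^4 - 2.8488*y^3 - 2.5342*y^2 - 2.2332*y - 6.7464)/(16.4836*y^6 + 39.0572*y^5 + 66.8217*y^4 + 66.8588*y^3 + 46.8376*y^2 + 20.0136*y + 3.4596)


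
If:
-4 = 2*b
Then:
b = -2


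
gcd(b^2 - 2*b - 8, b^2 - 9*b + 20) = b - 4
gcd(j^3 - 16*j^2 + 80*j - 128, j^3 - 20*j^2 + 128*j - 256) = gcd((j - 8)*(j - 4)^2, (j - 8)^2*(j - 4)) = j^2 - 12*j + 32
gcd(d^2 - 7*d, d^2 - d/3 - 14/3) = 1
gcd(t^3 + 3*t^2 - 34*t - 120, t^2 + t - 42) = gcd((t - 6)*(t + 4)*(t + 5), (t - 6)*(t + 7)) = t - 6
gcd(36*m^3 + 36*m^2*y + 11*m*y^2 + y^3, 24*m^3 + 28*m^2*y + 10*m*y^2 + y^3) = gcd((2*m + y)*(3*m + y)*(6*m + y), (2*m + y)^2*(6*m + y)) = 12*m^2 + 8*m*y + y^2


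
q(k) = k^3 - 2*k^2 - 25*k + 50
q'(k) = 3*k^2 - 4*k - 25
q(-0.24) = 55.87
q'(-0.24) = -23.87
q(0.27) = 43.12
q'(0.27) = -25.86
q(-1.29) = 76.78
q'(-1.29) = -14.85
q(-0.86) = 69.38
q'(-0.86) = -19.34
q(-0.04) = 51.00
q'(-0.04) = -24.84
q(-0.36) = 58.69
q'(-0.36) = -23.17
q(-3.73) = 63.53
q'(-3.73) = 31.66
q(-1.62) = 81.00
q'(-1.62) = -10.65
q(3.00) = -16.00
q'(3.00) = -10.00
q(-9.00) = -616.00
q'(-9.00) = 254.00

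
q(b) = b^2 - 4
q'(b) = 2*b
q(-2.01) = 0.04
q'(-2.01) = -4.02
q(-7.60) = 53.76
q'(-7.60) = -15.20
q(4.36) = 15.01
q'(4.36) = 8.72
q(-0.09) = -3.99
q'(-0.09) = -0.18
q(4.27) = 14.23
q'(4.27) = 8.54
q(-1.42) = -1.98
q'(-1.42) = -2.84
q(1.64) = -1.31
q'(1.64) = 3.28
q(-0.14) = -3.98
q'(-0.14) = -0.28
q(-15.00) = 221.00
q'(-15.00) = -30.00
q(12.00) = 140.00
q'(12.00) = 24.00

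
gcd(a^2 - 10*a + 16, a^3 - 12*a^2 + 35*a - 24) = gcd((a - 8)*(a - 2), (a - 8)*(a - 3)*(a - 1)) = a - 8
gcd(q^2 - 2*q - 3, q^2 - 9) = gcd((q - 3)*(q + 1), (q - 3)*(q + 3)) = q - 3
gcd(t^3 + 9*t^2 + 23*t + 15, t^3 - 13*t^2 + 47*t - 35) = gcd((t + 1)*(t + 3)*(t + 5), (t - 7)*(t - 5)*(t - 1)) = 1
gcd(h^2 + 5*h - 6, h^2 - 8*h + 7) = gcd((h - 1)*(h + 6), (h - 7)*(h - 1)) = h - 1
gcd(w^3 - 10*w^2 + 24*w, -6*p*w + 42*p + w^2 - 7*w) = 1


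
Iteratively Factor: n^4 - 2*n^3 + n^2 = (n)*(n^3 - 2*n^2 + n) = n*(n - 1)*(n^2 - n) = n*(n - 1)^2*(n)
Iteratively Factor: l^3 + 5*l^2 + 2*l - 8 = (l + 4)*(l^2 + l - 2) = (l + 2)*(l + 4)*(l - 1)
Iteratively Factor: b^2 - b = (b)*(b - 1)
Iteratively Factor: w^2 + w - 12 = (w + 4)*(w - 3)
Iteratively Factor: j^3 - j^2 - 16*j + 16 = (j + 4)*(j^2 - 5*j + 4) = (j - 4)*(j + 4)*(j - 1)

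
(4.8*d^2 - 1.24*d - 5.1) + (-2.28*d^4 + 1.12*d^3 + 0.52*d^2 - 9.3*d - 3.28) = -2.28*d^4 + 1.12*d^3 + 5.32*d^2 - 10.54*d - 8.38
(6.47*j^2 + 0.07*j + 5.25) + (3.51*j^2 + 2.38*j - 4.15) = 9.98*j^2 + 2.45*j + 1.1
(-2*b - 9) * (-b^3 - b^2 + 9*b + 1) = 2*b^4 + 11*b^3 - 9*b^2 - 83*b - 9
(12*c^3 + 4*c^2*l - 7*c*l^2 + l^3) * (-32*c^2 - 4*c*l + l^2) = -384*c^5 - 176*c^4*l + 220*c^3*l^2 - 11*c*l^4 + l^5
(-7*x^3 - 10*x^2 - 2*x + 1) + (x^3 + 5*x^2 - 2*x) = -6*x^3 - 5*x^2 - 4*x + 1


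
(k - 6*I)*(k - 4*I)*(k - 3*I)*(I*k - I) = I*k^4 + 13*k^3 - I*k^3 - 13*k^2 - 54*I*k^2 - 72*k + 54*I*k + 72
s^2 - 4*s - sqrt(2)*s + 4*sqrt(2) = (s - 4)*(s - sqrt(2))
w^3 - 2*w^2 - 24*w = w*(w - 6)*(w + 4)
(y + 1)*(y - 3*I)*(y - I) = y^3 + y^2 - 4*I*y^2 - 3*y - 4*I*y - 3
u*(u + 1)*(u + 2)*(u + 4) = u^4 + 7*u^3 + 14*u^2 + 8*u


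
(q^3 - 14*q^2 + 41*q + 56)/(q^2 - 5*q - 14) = (q^2 - 7*q - 8)/(q + 2)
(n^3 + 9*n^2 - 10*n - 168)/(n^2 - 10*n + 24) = (n^2 + 13*n + 42)/(n - 6)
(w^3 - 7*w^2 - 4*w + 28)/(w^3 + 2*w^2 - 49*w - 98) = (w - 2)/(w + 7)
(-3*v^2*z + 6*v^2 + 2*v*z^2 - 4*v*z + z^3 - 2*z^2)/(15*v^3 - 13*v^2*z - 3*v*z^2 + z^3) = (z - 2)/(-5*v + z)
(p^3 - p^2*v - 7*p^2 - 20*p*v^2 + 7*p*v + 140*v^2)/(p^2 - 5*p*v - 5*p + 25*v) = (p^2 + 4*p*v - 7*p - 28*v)/(p - 5)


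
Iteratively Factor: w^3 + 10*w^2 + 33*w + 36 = (w + 4)*(w^2 + 6*w + 9) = (w + 3)*(w + 4)*(w + 3)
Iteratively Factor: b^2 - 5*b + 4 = (b - 1)*(b - 4)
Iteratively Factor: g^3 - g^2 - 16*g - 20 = (g + 2)*(g^2 - 3*g - 10) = (g + 2)^2*(g - 5)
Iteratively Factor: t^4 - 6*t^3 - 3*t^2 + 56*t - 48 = (t - 4)*(t^3 - 2*t^2 - 11*t + 12) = (t - 4)*(t + 3)*(t^2 - 5*t + 4) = (t - 4)^2*(t + 3)*(t - 1)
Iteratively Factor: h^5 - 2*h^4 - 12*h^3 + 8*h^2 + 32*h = (h)*(h^4 - 2*h^3 - 12*h^2 + 8*h + 32) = h*(h + 2)*(h^3 - 4*h^2 - 4*h + 16) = h*(h - 2)*(h + 2)*(h^2 - 2*h - 8) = h*(h - 4)*(h - 2)*(h + 2)*(h + 2)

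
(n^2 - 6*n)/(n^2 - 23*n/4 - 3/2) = 4*n/(4*n + 1)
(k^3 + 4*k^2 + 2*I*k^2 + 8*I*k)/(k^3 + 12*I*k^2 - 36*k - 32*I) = k*(k + 4)/(k^2 + 10*I*k - 16)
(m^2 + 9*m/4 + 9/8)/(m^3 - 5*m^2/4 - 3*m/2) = (m + 3/2)/(m*(m - 2))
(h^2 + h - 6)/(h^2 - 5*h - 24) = (h - 2)/(h - 8)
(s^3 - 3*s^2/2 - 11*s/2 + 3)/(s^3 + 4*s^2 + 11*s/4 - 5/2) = 2*(s - 3)/(2*s + 5)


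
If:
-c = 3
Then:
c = -3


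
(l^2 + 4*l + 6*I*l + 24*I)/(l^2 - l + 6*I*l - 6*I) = (l + 4)/(l - 1)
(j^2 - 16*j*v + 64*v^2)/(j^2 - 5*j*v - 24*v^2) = (j - 8*v)/(j + 3*v)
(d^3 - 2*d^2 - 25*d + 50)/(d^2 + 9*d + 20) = (d^2 - 7*d + 10)/(d + 4)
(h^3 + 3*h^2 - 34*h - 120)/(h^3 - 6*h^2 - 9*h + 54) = (h^2 + 9*h + 20)/(h^2 - 9)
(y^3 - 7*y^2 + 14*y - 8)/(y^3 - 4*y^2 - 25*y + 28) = (y^2 - 6*y + 8)/(y^2 - 3*y - 28)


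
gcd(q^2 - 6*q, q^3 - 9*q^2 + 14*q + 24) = q - 6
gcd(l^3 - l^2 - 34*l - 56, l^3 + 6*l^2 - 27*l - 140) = l + 4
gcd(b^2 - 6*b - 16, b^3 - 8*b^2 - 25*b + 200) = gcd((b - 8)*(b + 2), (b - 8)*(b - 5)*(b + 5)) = b - 8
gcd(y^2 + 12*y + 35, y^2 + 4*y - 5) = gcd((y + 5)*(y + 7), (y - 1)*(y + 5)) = y + 5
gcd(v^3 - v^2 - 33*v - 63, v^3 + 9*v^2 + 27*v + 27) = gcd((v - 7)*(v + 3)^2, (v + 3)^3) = v^2 + 6*v + 9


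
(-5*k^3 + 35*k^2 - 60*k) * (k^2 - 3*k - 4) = -5*k^5 + 50*k^4 - 145*k^3 + 40*k^2 + 240*k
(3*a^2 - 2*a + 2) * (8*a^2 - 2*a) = 24*a^4 - 22*a^3 + 20*a^2 - 4*a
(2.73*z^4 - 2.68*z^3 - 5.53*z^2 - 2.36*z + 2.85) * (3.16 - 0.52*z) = -1.4196*z^5 + 10.0204*z^4 - 5.5932*z^3 - 16.2476*z^2 - 8.9396*z + 9.006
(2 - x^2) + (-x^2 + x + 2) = -2*x^2 + x + 4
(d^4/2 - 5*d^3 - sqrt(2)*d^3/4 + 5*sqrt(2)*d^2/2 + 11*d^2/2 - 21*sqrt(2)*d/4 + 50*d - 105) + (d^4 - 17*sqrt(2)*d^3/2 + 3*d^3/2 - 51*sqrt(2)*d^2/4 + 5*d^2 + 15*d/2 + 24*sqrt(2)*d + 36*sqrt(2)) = 3*d^4/2 - 35*sqrt(2)*d^3/4 - 7*d^3/2 - 41*sqrt(2)*d^2/4 + 21*d^2/2 + 75*sqrt(2)*d/4 + 115*d/2 - 105 + 36*sqrt(2)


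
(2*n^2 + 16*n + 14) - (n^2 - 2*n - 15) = n^2 + 18*n + 29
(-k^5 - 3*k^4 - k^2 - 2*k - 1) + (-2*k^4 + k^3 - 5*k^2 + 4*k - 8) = -k^5 - 5*k^4 + k^3 - 6*k^2 + 2*k - 9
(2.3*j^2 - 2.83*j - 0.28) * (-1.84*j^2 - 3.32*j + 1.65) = -4.232*j^4 - 2.4288*j^3 + 13.7058*j^2 - 3.7399*j - 0.462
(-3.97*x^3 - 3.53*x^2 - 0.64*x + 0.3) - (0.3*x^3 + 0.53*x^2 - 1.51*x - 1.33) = -4.27*x^3 - 4.06*x^2 + 0.87*x + 1.63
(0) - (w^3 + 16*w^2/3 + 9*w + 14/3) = -w^3 - 16*w^2/3 - 9*w - 14/3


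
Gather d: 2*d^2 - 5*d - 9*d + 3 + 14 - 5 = 2*d^2 - 14*d + 12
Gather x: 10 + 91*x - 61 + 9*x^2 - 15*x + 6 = 9*x^2 + 76*x - 45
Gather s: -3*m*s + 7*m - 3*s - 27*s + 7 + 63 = 7*m + s*(-3*m - 30) + 70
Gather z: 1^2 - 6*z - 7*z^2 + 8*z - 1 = -7*z^2 + 2*z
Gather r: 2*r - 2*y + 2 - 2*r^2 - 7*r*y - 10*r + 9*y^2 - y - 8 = -2*r^2 + r*(-7*y - 8) + 9*y^2 - 3*y - 6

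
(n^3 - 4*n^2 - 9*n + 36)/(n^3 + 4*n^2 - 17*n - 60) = (n - 3)/(n + 5)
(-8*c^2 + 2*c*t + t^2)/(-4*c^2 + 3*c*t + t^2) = (-2*c + t)/(-c + t)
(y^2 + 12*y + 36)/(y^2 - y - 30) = (y^2 + 12*y + 36)/(y^2 - y - 30)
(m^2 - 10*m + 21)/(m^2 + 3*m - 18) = (m - 7)/(m + 6)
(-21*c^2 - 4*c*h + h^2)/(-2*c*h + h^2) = (21*c^2 + 4*c*h - h^2)/(h*(2*c - h))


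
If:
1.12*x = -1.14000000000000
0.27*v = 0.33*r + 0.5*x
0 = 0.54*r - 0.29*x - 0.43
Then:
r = 0.25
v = -1.58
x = -1.02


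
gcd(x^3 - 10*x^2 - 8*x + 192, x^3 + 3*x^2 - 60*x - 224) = x^2 - 4*x - 32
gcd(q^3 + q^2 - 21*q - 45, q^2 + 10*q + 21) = q + 3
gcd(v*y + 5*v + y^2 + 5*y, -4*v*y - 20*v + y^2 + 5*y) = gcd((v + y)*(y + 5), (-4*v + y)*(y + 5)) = y + 5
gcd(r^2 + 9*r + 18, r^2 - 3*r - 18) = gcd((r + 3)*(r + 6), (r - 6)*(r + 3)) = r + 3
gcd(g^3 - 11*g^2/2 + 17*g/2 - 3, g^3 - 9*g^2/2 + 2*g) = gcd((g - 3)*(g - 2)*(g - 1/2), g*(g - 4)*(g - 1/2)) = g - 1/2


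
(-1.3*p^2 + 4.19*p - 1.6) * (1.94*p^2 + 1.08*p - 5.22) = -2.522*p^4 + 6.7246*p^3 + 8.2072*p^2 - 23.5998*p + 8.352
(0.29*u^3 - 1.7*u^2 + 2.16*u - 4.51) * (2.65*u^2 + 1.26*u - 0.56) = 0.7685*u^5 - 4.1396*u^4 + 3.4196*u^3 - 8.2779*u^2 - 6.8922*u + 2.5256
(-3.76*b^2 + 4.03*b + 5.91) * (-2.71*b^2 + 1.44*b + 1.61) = 10.1896*b^4 - 16.3357*b^3 - 16.2665*b^2 + 14.9987*b + 9.5151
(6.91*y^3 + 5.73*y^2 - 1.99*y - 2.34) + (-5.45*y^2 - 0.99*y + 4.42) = 6.91*y^3 + 0.28*y^2 - 2.98*y + 2.08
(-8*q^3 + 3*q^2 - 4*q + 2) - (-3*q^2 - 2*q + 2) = -8*q^3 + 6*q^2 - 2*q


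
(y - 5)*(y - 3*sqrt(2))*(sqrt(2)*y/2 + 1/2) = sqrt(2)*y^3/2 - 5*sqrt(2)*y^2/2 - 5*y^2/2 - 3*sqrt(2)*y/2 + 25*y/2 + 15*sqrt(2)/2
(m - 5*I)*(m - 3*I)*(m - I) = m^3 - 9*I*m^2 - 23*m + 15*I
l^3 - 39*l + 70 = (l - 5)*(l - 2)*(l + 7)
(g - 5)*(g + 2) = g^2 - 3*g - 10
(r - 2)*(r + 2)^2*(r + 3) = r^4 + 5*r^3 + 2*r^2 - 20*r - 24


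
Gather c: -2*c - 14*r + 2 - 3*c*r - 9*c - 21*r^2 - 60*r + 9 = c*(-3*r - 11) - 21*r^2 - 74*r + 11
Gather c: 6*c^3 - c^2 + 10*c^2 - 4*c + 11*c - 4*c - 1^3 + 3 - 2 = 6*c^3 + 9*c^2 + 3*c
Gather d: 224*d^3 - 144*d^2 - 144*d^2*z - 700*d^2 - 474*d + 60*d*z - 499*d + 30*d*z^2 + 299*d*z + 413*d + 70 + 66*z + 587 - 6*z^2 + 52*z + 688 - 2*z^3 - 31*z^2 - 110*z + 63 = 224*d^3 + d^2*(-144*z - 844) + d*(30*z^2 + 359*z - 560) - 2*z^3 - 37*z^2 + 8*z + 1408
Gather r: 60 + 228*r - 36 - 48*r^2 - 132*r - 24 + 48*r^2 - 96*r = 0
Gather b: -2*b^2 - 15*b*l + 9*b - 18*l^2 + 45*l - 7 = -2*b^2 + b*(9 - 15*l) - 18*l^2 + 45*l - 7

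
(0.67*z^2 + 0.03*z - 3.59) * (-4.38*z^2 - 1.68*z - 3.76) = -2.9346*z^4 - 1.257*z^3 + 13.1546*z^2 + 5.9184*z + 13.4984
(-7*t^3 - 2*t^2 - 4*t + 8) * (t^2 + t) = -7*t^5 - 9*t^4 - 6*t^3 + 4*t^2 + 8*t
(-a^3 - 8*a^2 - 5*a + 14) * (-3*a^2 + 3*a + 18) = 3*a^5 + 21*a^4 - 27*a^3 - 201*a^2 - 48*a + 252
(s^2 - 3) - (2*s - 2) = s^2 - 2*s - 1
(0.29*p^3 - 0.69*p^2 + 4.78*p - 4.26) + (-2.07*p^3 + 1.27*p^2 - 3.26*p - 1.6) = -1.78*p^3 + 0.58*p^2 + 1.52*p - 5.86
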